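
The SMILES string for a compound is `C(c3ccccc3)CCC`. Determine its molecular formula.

Atom tally by fragment:
  C6H5CH2 → C:7 H:7
  CH2 → C:1 H:2
  CH2 → C:1 H:2
  CH3 → C:1 H:3
Element totals:
  C: 10
  H: 14

C10H14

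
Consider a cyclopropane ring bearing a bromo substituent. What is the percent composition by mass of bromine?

Atom tally by fragment:
  cyclopropane ring core → C:3 H:6
  (− 1 ring H displaced by substituents)
  + Br → Br:1
Element totals:
  C: 3
  H: 5
  Br: 1
Molecular formula: C3H5Br.
Molar mass = 120.977 g/mol.
Mass from Br: 1 × 79.904 = 79.904 g/mol.
%Br = 79.904 / 120.977 × 100 = 66.05%.

66.05%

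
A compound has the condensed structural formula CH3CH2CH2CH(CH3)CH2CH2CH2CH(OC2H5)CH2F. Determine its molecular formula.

C12H25FO

Element totals:
  C: 12
  H: 25
  F: 1
  O: 1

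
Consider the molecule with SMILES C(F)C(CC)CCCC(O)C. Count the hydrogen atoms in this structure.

Atom tally by fragment:
  FCH2 → C:1 H:2 F:1
  CH(C2H5) → C:3 H:6
  CH2 → C:1 H:2
  CH2 → C:1 H:2
  CH2 → C:1 H:2
  CH(OH) → C:1 H:2 O:1
  CH3 → C:1 H:3
Element totals:
  C: 9
  H: 19
  F: 1
  O: 1

19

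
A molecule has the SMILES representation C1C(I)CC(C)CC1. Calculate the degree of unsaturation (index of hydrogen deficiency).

1

Atom tally by fragment:
  cyclohexane ring core → C:6 H:12
  (− 2 ring H displaced by substituents)
  + I → I:1
  + CH3 → C:1 H:3
Element totals:
  C: 7
  H: 13
  I: 1
Molecular formula: C7H13I.
DoU = (2C + 2 + N − H − X) / 2 = (2·7 + 2 + 0 − 13 − 1) / 2 = 1.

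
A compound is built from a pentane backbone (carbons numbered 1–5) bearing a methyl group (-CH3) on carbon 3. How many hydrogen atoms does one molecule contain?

14

Atom tally by fragment:
  CH3 → C:1 H:3
  CH2 → C:1 H:2
  CH(CH3) → C:2 H:4
  CH2 → C:1 H:2
  CH3 → C:1 H:3
Element totals:
  C: 6
  H: 14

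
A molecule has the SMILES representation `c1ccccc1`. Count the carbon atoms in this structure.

6

Atom tally by fragment:
  benzene ring core → C:6 H:6
Element totals:
  C: 6
  H: 6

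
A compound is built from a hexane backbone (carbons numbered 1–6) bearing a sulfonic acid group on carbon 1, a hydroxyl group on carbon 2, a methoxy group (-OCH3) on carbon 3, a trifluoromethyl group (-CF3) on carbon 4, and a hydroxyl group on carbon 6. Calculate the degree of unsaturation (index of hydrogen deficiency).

0

Atom tally by fragment:
  HO3SCH2 → C:1 H:3 S:1 O:3
  CH(OH) → C:1 H:2 O:1
  CH(OCH3) → C:2 H:4 O:1
  CH(CF3) → C:2 H:1 F:3
  CH2 → C:1 H:2
  CH2OH → C:1 H:3 O:1
Element totals:
  C: 8
  H: 15
  F: 3
  O: 6
  S: 1
Molecular formula: C8H15F3O6S.
DoU = (2C + 2 + N − H − X) / 2 = (2·8 + 2 + 0 − 15 − 3) / 2 = 0.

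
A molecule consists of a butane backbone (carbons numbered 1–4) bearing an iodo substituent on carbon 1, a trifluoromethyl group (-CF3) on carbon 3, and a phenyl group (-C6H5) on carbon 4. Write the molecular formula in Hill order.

Atom tally by fragment:
  ICH2 → C:1 H:2 I:1
  CH2 → C:1 H:2
  CH(CF3) → C:2 H:1 F:3
  CH2C6H5 → C:7 H:7
Element totals:
  C: 11
  H: 12
  F: 3
  I: 1

C11H12F3I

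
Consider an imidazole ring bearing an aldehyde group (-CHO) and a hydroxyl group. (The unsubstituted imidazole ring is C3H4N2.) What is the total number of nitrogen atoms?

2

Atom tally by fragment:
  imidazole ring core → C:3 H:4 N:2
  (− 2 ring H displaced by substituents)
  + CHO → C:1 H:1 O:1
  + OH → O:1 H:1
Element totals:
  C: 4
  H: 4
  N: 2
  O: 2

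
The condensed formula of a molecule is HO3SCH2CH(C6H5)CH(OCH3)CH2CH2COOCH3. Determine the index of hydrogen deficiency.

5

Atom tally by fragment:
  HO3SCH2 → C:1 H:3 S:1 O:3
  CH(C6H5) → C:7 H:6
  CH(OCH3) → C:2 H:4 O:1
  CH2 → C:1 H:2
  CH2COOCH3 → C:3 H:5 O:2
Element totals:
  C: 14
  H: 20
  O: 6
  S: 1
Molecular formula: C14H20O6S.
DoU = (2C + 2 + N − H − X) / 2 = (2·14 + 2 + 0 − 20 − 0) / 2 = 5.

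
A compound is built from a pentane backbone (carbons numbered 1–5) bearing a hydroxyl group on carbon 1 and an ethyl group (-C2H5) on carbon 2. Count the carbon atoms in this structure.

Atom tally by fragment:
  HOCH2 → C:1 H:3 O:1
  CH(C2H5) → C:3 H:6
  CH2 → C:1 H:2
  CH2 → C:1 H:2
  CH3 → C:1 H:3
Element totals:
  C: 7
  H: 16
  O: 1

7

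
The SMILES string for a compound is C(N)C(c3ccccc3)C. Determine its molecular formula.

C9H13N

Atom tally by fragment:
  H2NCH2 → C:1 H:4 N:1
  CH(C6H5) → C:7 H:6
  CH3 → C:1 H:3
Element totals:
  C: 9
  H: 13
  N: 1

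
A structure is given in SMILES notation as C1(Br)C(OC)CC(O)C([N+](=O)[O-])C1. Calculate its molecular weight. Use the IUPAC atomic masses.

Atom tally by fragment:
  cyclohexane ring core → C:6 H:12
  (− 4 ring H displaced by substituents)
  + Br → Br:1
  + OCH3 → C:1 H:3 O:1
  + OH → O:1 H:1
  + NO2 → N:1 O:2
Element totals:
  C: 7
  H: 12
  Br: 1
  N: 1
  O: 4
Molecular formula: C7H12BrNO4.
  M = 7(12.011) + 12(1.008) + 79.904 + 14.007 + 4(15.999)
    = 84.077 + 12.096 + 79.904 + 14.007 + 63.996 = 254.080

254.08 g/mol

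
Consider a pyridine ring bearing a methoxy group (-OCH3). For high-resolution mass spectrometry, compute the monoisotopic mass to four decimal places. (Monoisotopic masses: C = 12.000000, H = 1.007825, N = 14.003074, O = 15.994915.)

109.0528

Atom tally by fragment:
  pyridine ring core → C:5 H:5 N:1
  (− 1 ring H displaced by substituents)
  + OCH3 → C:1 H:3 O:1
Element totals:
  C: 6
  H: 7
  N: 1
  O: 1
Molecular formula: C6H7NO.
  M = 6(12.0) + 7(1.007825) + 14.003074 + 15.994915
    = 72.000000 + 7.054775 + 14.003074 + 15.994915 = 109.052764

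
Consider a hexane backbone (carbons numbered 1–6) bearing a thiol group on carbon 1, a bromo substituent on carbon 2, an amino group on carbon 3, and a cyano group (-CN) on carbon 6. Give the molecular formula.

C7H13BrN2S

Atom tally by fragment:
  HSCH2 → C:1 H:3 S:1
  CH(Br) → C:1 H:1 Br:1
  CH(NH2) → C:1 H:3 N:1
  CH2 → C:1 H:2
  CH2 → C:1 H:2
  CH2CN → C:2 H:2 N:1
Element totals:
  C: 7
  H: 13
  Br: 1
  N: 2
  S: 1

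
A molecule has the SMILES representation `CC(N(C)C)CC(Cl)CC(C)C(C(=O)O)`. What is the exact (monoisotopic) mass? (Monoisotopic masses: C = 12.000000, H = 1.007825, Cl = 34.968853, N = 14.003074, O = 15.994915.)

Atom tally by fragment:
  CH3 → C:1 H:3
  CH(N(CH3)2) → C:3 H:7 N:1
  CH2 → C:1 H:2
  CH(Cl) → C:1 H:1 Cl:1
  CH2 → C:1 H:2
  CH(CH3) → C:2 H:4
  CH2COOH → C:2 H:3 O:2
Element totals:
  C: 11
  H: 22
  Cl: 1
  N: 1
  O: 2
Molecular formula: C11H22ClNO2.
  M = 11(12.0) + 22(1.007825) + 34.968853 + 14.003074 + 2(15.994915)
    = 132.000000 + 22.172150 + 34.968853 + 14.003074 + 31.989830 = 235.133907

235.1339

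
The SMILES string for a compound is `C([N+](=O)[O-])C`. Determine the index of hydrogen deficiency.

1

Atom tally by fragment:
  O2NCH2 → C:1 H:2 N:1 O:2
  CH3 → C:1 H:3
Element totals:
  C: 2
  H: 5
  N: 1
  O: 2
Molecular formula: C2H5NO2.
DoU = (2C + 2 + N − H − X) / 2 = (2·2 + 2 + 1 − 5 − 0) / 2 = 1.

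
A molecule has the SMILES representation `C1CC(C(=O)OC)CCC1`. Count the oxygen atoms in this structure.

Atom tally by fragment:
  cyclohexane ring core → C:6 H:12
  (− 1 ring H displaced by substituents)
  + COOCH3 → C:2 H:3 O:2
Element totals:
  C: 8
  H: 14
  O: 2

2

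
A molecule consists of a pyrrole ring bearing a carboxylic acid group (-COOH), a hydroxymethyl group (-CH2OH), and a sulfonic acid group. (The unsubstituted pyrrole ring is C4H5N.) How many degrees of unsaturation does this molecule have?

Atom tally by fragment:
  pyrrole ring core → C:4 H:5 N:1
  (− 3 ring H displaced by substituents)
  + COOH → C:1 H:1 O:2
  + CH2OH → C:1 H:3 O:1
  + SO3H → S:1 O:3 H:1
Element totals:
  C: 6
  H: 7
  N: 1
  O: 6
  S: 1
Molecular formula: C6H7NO6S.
DoU = (2C + 2 + N − H − X) / 2 = (2·6 + 2 + 1 − 7 − 0) / 2 = 4.

4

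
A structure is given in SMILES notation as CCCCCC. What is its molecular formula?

Atom tally by fragment:
  CH3 → C:1 H:3
  CH2 → C:1 H:2
  CH2 → C:1 H:2
  CH2 → C:1 H:2
  CH2 → C:1 H:2
  CH3 → C:1 H:3
Element totals:
  C: 6
  H: 14

C6H14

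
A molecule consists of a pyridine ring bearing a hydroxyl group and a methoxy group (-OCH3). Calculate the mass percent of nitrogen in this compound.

Atom tally by fragment:
  pyridine ring core → C:5 H:5 N:1
  (− 2 ring H displaced by substituents)
  + OH → O:1 H:1
  + OCH3 → C:1 H:3 O:1
Element totals:
  C: 6
  H: 7
  N: 1
  O: 2
Molecular formula: C6H7NO2.
Molar mass = 125.127 g/mol.
Mass from N: 1 × 14.007 = 14.007 g/mol.
%N = 14.007 / 125.127 × 100 = 11.19%.

11.19%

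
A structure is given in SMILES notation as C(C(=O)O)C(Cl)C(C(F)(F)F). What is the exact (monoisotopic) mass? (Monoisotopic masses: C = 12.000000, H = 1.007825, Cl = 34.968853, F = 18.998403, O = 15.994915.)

Atom tally by fragment:
  HOOCCH2 → C:2 H:3 O:2
  CH(Cl) → C:1 H:1 Cl:1
  CH2CF3 → C:2 H:2 F:3
Element totals:
  C: 5
  H: 6
  Cl: 1
  F: 3
  O: 2
Molecular formula: C5H6ClF3O2.
  M = 5(12.0) + 6(1.007825) + 34.968853 + 3(18.998403) + 2(15.994915)
    = 60.000000 + 6.046950 + 34.968853 + 56.995209 + 31.989830 = 190.000842

190.0008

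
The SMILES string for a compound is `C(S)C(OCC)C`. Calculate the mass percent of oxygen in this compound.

13.31%

Atom tally by fragment:
  HSCH2 → C:1 H:3 S:1
  CH(OC2H5) → C:3 H:6 O:1
  CH3 → C:1 H:3
Element totals:
  C: 5
  H: 12
  O: 1
  S: 1
Molecular formula: C5H12OS.
Molar mass = 120.210 g/mol.
Mass from O: 1 × 15.999 = 15.999 g/mol.
%O = 15.999 / 120.210 × 100 = 13.31%.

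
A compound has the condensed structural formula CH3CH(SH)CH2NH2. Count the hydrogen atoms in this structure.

9

Atom tally by fragment:
  CH3 → C:1 H:3
  CH(SH) → C:1 H:2 S:1
  CH2NH2 → C:1 H:4 N:1
Element totals:
  C: 3
  H: 9
  N: 1
  S: 1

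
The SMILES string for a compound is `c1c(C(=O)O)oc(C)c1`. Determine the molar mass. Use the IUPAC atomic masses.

Atom tally by fragment:
  furan ring core → C:4 H:4 O:1
  (− 2 ring H displaced by substituents)
  + COOH → C:1 H:1 O:2
  + CH3 → C:1 H:3
Element totals:
  C: 6
  H: 6
  O: 3
Molecular formula: C6H6O3.
  M = 6(12.011) + 6(1.008) + 3(15.999)
    = 72.066 + 6.048 + 47.997 = 126.111

126.11 g/mol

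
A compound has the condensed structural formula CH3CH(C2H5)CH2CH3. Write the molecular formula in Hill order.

Element totals:
  C: 6
  H: 14

C6H14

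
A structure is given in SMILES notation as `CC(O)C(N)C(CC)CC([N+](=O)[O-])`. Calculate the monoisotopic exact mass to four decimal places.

190.1317

Atom tally by fragment:
  CH3 → C:1 H:3
  CH(OH) → C:1 H:2 O:1
  CH(NH2) → C:1 H:3 N:1
  CH(C2H5) → C:3 H:6
  CH2 → C:1 H:2
  CH2NO2 → C:1 H:2 N:1 O:2
Element totals:
  C: 8
  H: 18
  N: 2
  O: 3
Molecular formula: C8H18N2O3.
  M = 8(12.0) + 18(1.007825) + 2(14.003074) + 3(15.994915)
    = 96.000000 + 18.140850 + 28.006148 + 47.984745 = 190.131743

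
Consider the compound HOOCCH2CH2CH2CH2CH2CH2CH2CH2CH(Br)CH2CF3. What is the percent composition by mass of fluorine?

Element totals:
  C: 12
  H: 20
  Br: 1
  F: 3
  O: 2
Molecular formula: C12H20BrF3O2.
Molar mass = 333.188 g/mol.
Mass from F: 3 × 18.998 = 56.994 g/mol.
%F = 56.994 / 333.188 × 100 = 17.11%.

17.11%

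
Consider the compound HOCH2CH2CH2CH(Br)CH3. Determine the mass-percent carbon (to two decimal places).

35.95%

Atom tally by fragment:
  HOCH2CH2 → C:2 H:5 O:1
  CH2 → C:1 H:2
  CH(Br) → C:1 H:1 Br:1
  CH3 → C:1 H:3
Element totals:
  C: 5
  H: 11
  Br: 1
  O: 1
Molecular formula: C5H11BrO.
Molar mass = 167.046 g/mol.
Mass from C: 5 × 12.011 = 60.055 g/mol.
%C = 60.055 / 167.046 × 100 = 35.95%.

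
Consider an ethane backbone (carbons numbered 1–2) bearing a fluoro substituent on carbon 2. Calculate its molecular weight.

48.06 g/mol

Atom tally by fragment:
  CH3 → C:1 H:3
  CH2F → C:1 H:2 F:1
Element totals:
  C: 2
  H: 5
  F: 1
Molecular formula: C2H5F.
  M = 2(12.011) + 5(1.008) + 18.998
    = 24.022 + 5.040 + 18.998 = 48.060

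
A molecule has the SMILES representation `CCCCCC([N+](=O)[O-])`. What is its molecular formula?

Atom tally by fragment:
  CH3 → C:1 H:3
  CH2 → C:1 H:2
  CH2 → C:1 H:2
  CH2 → C:1 H:2
  CH2 → C:1 H:2
  CH2NO2 → C:1 H:2 N:1 O:2
Element totals:
  C: 6
  H: 13
  N: 1
  O: 2

C6H13NO2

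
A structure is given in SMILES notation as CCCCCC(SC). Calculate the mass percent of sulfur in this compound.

Atom tally by fragment:
  CH3 → C:1 H:3
  CH2 → C:1 H:2
  CH2 → C:1 H:2
  CH2 → C:1 H:2
  CH2 → C:1 H:2
  CH2SCH3 → C:2 H:5 S:1
Element totals:
  C: 7
  H: 16
  S: 1
Molecular formula: C7H16S.
Molar mass = 132.265 g/mol.
Mass from S: 1 × 32.06 = 32.060 g/mol.
%S = 32.060 / 132.265 × 100 = 24.24%.

24.24%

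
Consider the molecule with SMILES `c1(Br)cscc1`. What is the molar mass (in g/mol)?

Atom tally by fragment:
  thiophene ring core → C:4 H:4 S:1
  (− 1 ring H displaced by substituents)
  + Br → Br:1
Element totals:
  C: 4
  H: 3
  Br: 1
  S: 1
Molecular formula: C4H3BrS.
  M = 4(12.011) + 3(1.008) + 79.904 + 32.06
    = 48.044 + 3.024 + 79.904 + 32.060 = 163.032

163.03 g/mol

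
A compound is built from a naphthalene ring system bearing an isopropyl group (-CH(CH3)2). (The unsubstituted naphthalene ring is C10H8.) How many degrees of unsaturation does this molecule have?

Atom tally by fragment:
  naphthalene ring system core → C:10 H:8
  (− 1 ring H displaced by substituents)
  + CH(CH3)2 → C:3 H:7
Element totals:
  C: 13
  H: 14
Molecular formula: C13H14.
DoU = (2C + 2 + N − H − X) / 2 = (2·13 + 2 + 0 − 14 − 0) / 2 = 7.

7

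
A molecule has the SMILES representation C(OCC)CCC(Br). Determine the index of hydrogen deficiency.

0

Atom tally by fragment:
  C2H5OCH2 → C:3 H:7 O:1
  CH2 → C:1 H:2
  CH2 → C:1 H:2
  CH2Br → C:1 H:2 Br:1
Element totals:
  C: 6
  H: 13
  Br: 1
  O: 1
Molecular formula: C6H13BrO.
DoU = (2C + 2 + N − H − X) / 2 = (2·6 + 2 + 0 − 13 − 1) / 2 = 0.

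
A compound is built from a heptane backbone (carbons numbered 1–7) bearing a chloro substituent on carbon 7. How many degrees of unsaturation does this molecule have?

Atom tally by fragment:
  CH3 → C:1 H:3
  CH2 → C:1 H:2
  CH2 → C:1 H:2
  CH2 → C:1 H:2
  CH2 → C:1 H:2
  CH2 → C:1 H:2
  CH2Cl → C:1 H:2 Cl:1
Element totals:
  C: 7
  H: 15
  Cl: 1
Molecular formula: C7H15Cl.
DoU = (2C + 2 + N − H − X) / 2 = (2·7 + 2 + 0 − 15 − 1) / 2 = 0.

0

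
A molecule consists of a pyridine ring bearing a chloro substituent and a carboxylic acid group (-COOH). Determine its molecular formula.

C6H4ClNO2

Atom tally by fragment:
  pyridine ring core → C:5 H:5 N:1
  (− 2 ring H displaced by substituents)
  + Cl → Cl:1
  + COOH → C:1 H:1 O:2
Element totals:
  C: 6
  H: 4
  Cl: 1
  N: 1
  O: 2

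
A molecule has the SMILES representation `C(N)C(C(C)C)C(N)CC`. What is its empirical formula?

C4H10N

Atom tally by fragment:
  H2NCH2 → C:1 H:4 N:1
  CH(CH(CH3)2) → C:4 H:8
  CH(NH2) → C:1 H:3 N:1
  CH2 → C:1 H:2
  CH3 → C:1 H:3
Element totals:
  C: 8
  H: 20
  N: 2
Molecular formula: C8H20N2.
gcd of subscripts = 2; dividing each by 2:
  C: 8/2 = 4
  H: 20/2 = 10
  N: 2/2 = 1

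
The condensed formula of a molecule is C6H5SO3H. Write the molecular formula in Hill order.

C6H6O3S

Atom tally by fragment:
  benzene ring core → C:6 H:6
  (− 1 ring H displaced by substituents)
  + SO3H → S:1 O:3 H:1
Element totals:
  C: 6
  H: 6
  O: 3
  S: 1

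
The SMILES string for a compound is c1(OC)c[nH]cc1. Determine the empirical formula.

C5H7NO

Atom tally by fragment:
  pyrrole ring core → C:4 H:5 N:1
  (− 1 ring H displaced by substituents)
  + OCH3 → C:1 H:3 O:1
Element totals:
  C: 5
  H: 7
  N: 1
  O: 1
Molecular formula: C5H7NO.
gcd of subscripts (5, 7, 1, 1) = 1, so the empirical formula equals the molecular formula.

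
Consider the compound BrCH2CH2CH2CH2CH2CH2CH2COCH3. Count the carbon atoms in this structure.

Element totals:
  C: 9
  H: 17
  Br: 1
  O: 1

9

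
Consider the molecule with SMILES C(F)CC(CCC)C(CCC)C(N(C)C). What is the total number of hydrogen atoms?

28

Atom tally by fragment:
  FCH2 → C:1 H:2 F:1
  CH2 → C:1 H:2
  CH(CH2CH2CH3) → C:4 H:8
  CH(CH2CH2CH3) → C:4 H:8
  CH2N(CH3)2 → C:3 H:8 N:1
Element totals:
  C: 13
  H: 28
  F: 1
  N: 1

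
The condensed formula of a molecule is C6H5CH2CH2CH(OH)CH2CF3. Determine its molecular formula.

C11H13F3O

Atom tally by fragment:
  C6H5CH2 → C:7 H:7
  CH2 → C:1 H:2
  CH(OH) → C:1 H:2 O:1
  CH2CF3 → C:2 H:2 F:3
Element totals:
  C: 11
  H: 13
  F: 3
  O: 1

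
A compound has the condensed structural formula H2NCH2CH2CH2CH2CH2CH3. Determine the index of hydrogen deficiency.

Element totals:
  C: 6
  H: 15
  N: 1
Molecular formula: C6H15N.
DoU = (2C + 2 + N − H − X) / 2 = (2·6 + 2 + 1 − 15 − 0) / 2 = 0.

0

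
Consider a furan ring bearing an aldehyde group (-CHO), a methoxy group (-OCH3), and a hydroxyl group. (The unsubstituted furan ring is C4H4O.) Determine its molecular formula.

C6H6O4

Atom tally by fragment:
  furan ring core → C:4 H:4 O:1
  (− 3 ring H displaced by substituents)
  + CHO → C:1 H:1 O:1
  + OCH3 → C:1 H:3 O:1
  + OH → O:1 H:1
Element totals:
  C: 6
  H: 6
  O: 4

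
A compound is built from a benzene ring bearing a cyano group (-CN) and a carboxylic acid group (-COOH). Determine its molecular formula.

Atom tally by fragment:
  benzene ring core → C:6 H:6
  (− 2 ring H displaced by substituents)
  + CN → C:1 N:1
  + COOH → C:1 H:1 O:2
Element totals:
  C: 8
  H: 5
  N: 1
  O: 2

C8H5NO2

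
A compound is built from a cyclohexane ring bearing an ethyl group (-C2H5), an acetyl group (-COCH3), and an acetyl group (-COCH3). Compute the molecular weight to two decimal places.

196.29 g/mol

Atom tally by fragment:
  cyclohexane ring core → C:6 H:12
  (− 3 ring H displaced by substituents)
  + C2H5 → C:2 H:5
  + COCH3 → C:2 H:3 O:1
  + COCH3 → C:2 H:3 O:1
Element totals:
  C: 12
  H: 20
  O: 2
Molecular formula: C12H20O2.
  M = 12(12.011) + 20(1.008) + 2(15.999)
    = 144.132 + 20.160 + 31.998 = 196.290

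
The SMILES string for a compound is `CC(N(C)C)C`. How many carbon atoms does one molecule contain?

5

Atom tally by fragment:
  CH3 → C:1 H:3
  CH(N(CH3)2) → C:3 H:7 N:1
  CH3 → C:1 H:3
Element totals:
  C: 5
  H: 13
  N: 1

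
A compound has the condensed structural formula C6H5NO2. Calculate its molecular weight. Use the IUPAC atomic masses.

Element totals:
  C: 6
  H: 5
  N: 1
  O: 2
Molecular formula: C6H5NO2.
  M = 6(12.011) + 5(1.008) + 14.007 + 2(15.999)
    = 72.066 + 5.040 + 14.007 + 31.998 = 123.111

123.11 g/mol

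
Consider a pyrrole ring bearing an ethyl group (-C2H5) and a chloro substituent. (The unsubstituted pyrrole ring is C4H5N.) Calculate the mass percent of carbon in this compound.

Atom tally by fragment:
  pyrrole ring core → C:4 H:5 N:1
  (− 2 ring H displaced by substituents)
  + C2H5 → C:2 H:5
  + Cl → Cl:1
Element totals:
  C: 6
  H: 8
  Cl: 1
  N: 1
Molecular formula: C6H8ClN.
Molar mass = 129.587 g/mol.
Mass from C: 6 × 12.011 = 72.066 g/mol.
%C = 72.066 / 129.587 × 100 = 55.61%.

55.61%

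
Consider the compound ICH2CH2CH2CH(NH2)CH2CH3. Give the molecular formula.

Element totals:
  C: 6
  H: 14
  I: 1
  N: 1

C6H14IN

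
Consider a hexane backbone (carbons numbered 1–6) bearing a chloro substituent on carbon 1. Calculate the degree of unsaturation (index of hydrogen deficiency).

0

Atom tally by fragment:
  ClCH2 → C:1 H:2 Cl:1
  CH2 → C:1 H:2
  CH2 → C:1 H:2
  CH2 → C:1 H:2
  CH2 → C:1 H:2
  CH3 → C:1 H:3
Element totals:
  C: 6
  H: 13
  Cl: 1
Molecular formula: C6H13Cl.
DoU = (2C + 2 + N − H − X) / 2 = (2·6 + 2 + 0 − 13 − 1) / 2 = 0.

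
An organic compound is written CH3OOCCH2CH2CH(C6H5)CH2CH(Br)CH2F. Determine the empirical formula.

C14H18BrFO2

Element totals:
  C: 14
  H: 18
  Br: 1
  F: 1
  O: 2
Molecular formula: C14H18BrFO2.
gcd of subscripts (1, 14, 1, 18, 2) = 1, so the empirical formula equals the molecular formula.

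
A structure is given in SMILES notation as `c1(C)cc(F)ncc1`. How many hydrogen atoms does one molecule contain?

6

Atom tally by fragment:
  pyridine ring core → C:5 H:5 N:1
  (− 2 ring H displaced by substituents)
  + CH3 → C:1 H:3
  + F → F:1
Element totals:
  C: 6
  H: 6
  F: 1
  N: 1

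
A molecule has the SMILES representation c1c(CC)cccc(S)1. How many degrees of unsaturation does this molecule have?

Atom tally by fragment:
  benzene ring core → C:6 H:6
  (− 2 ring H displaced by substituents)
  + C2H5 → C:2 H:5
  + SH → S:1 H:1
Element totals:
  C: 8
  H: 10
  S: 1
Molecular formula: C8H10S.
DoU = (2C + 2 + N − H − X) / 2 = (2·8 + 2 + 0 − 10 − 0) / 2 = 4.

4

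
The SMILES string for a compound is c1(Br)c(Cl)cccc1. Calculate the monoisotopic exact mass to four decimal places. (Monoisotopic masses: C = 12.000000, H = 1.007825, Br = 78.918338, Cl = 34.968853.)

Atom tally by fragment:
  benzene ring core → C:6 H:6
  (− 2 ring H displaced by substituents)
  + Br → Br:1
  + Cl → Cl:1
Element totals:
  C: 6
  H: 4
  Br: 1
  Cl: 1
Molecular formula: C6H4BrCl.
  M = 6(12.0) + 4(1.007825) + 78.918338 + 34.968853
    = 72.000000 + 4.031300 + 78.918338 + 34.968853 = 189.918491

189.9185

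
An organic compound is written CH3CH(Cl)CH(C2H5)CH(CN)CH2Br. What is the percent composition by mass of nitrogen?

Element totals:
  C: 8
  H: 13
  Br: 1
  Cl: 1
  N: 1
Molecular formula: C8H13BrClN.
Molar mass = 238.553 g/mol.
Mass from N: 1 × 14.007 = 14.007 g/mol.
%N = 14.007 / 238.553 × 100 = 5.87%.

5.87%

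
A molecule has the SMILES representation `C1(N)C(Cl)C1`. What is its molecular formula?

C3H6ClN

Atom tally by fragment:
  cyclopropane ring core → C:3 H:6
  (− 2 ring H displaced by substituents)
  + NH2 → N:1 H:2
  + Cl → Cl:1
Element totals:
  C: 3
  H: 6
  Cl: 1
  N: 1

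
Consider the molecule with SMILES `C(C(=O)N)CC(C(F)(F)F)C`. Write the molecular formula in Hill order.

Atom tally by fragment:
  H2NOCCH2 → C:2 H:4 O:1 N:1
  CH2 → C:1 H:2
  CH(CF3) → C:2 H:1 F:3
  CH3 → C:1 H:3
Element totals:
  C: 6
  H: 10
  F: 3
  N: 1
  O: 1

C6H10F3NO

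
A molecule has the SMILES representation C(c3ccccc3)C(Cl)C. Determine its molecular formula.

C9H11Cl

Atom tally by fragment:
  C6H5CH2 → C:7 H:7
  CH(Cl) → C:1 H:1 Cl:1
  CH3 → C:1 H:3
Element totals:
  C: 9
  H: 11
  Cl: 1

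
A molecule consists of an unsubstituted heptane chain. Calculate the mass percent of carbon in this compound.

83.90%

Atom tally by fragment:
  CH3 → C:1 H:3
  CH2 → C:1 H:2
  CH2 → C:1 H:2
  CH2 → C:1 H:2
  CH2 → C:1 H:2
  CH2 → C:1 H:2
  CH3 → C:1 H:3
Element totals:
  C: 7
  H: 16
Molecular formula: C7H16.
Molar mass = 100.205 g/mol.
Mass from C: 7 × 12.011 = 84.077 g/mol.
%C = 84.077 / 100.205 × 100 = 83.90%.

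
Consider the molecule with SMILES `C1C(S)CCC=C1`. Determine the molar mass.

114.21 g/mol

Atom tally by fragment:
  cyclohexene ring core → C:6 H:10
  (− 1 ring H displaced by substituents)
  + SH → S:1 H:1
Element totals:
  C: 6
  H: 10
  S: 1
Molecular formula: C6H10S.
  M = 6(12.011) + 10(1.008) + 32.06
    = 72.066 + 10.080 + 32.060 = 114.206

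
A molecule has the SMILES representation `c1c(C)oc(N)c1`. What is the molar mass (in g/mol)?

97.12 g/mol

Atom tally by fragment:
  furan ring core → C:4 H:4 O:1
  (− 2 ring H displaced by substituents)
  + CH3 → C:1 H:3
  + NH2 → N:1 H:2
Element totals:
  C: 5
  H: 7
  N: 1
  O: 1
Molecular formula: C5H7NO.
  M = 5(12.011) + 7(1.008) + 14.007 + 15.999
    = 60.055 + 7.056 + 14.007 + 15.999 = 97.117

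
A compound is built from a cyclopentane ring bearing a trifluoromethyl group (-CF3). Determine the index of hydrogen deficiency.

Atom tally by fragment:
  cyclopentane ring core → C:5 H:10
  (− 1 ring H displaced by substituents)
  + CF3 → C:1 F:3
Element totals:
  C: 6
  H: 9
  F: 3
Molecular formula: C6H9F3.
DoU = (2C + 2 + N − H − X) / 2 = (2·6 + 2 + 0 − 9 − 3) / 2 = 1.

1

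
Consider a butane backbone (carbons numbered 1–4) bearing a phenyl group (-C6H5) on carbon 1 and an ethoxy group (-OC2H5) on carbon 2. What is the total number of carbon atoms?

Atom tally by fragment:
  C6H5CH2 → C:7 H:7
  CH(OC2H5) → C:3 H:6 O:1
  CH2 → C:1 H:2
  CH3 → C:1 H:3
Element totals:
  C: 12
  H: 18
  O: 1

12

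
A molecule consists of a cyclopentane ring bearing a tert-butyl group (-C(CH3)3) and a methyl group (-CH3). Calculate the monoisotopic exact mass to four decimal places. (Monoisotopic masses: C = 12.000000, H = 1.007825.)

140.1565

Atom tally by fragment:
  cyclopentane ring core → C:5 H:10
  (− 2 ring H displaced by substituents)
  + C(CH3)3 → C:4 H:9
  + CH3 → C:1 H:3
Element totals:
  C: 10
  H: 20
Molecular formula: C10H20.
  M = 10(12.0) + 20(1.007825)
    = 120.000000 + 20.156500 = 140.156500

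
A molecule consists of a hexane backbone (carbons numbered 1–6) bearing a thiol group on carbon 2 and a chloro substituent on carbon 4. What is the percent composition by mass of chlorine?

23.22%

Atom tally by fragment:
  CH3 → C:1 H:3
  CH(SH) → C:1 H:2 S:1
  CH2 → C:1 H:2
  CH(Cl) → C:1 H:1 Cl:1
  CH2 → C:1 H:2
  CH3 → C:1 H:3
Element totals:
  C: 6
  H: 13
  Cl: 1
  S: 1
Molecular formula: C6H13ClS.
Molar mass = 152.680 g/mol.
Mass from Cl: 1 × 35.45 = 35.450 g/mol.
%Cl = 35.450 / 152.680 × 100 = 23.22%.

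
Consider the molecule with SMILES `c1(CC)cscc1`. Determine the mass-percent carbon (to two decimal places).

Atom tally by fragment:
  thiophene ring core → C:4 H:4 S:1
  (− 1 ring H displaced by substituents)
  + C2H5 → C:2 H:5
Element totals:
  C: 6
  H: 8
  S: 1
Molecular formula: C6H8S.
Molar mass = 112.190 g/mol.
Mass from C: 6 × 12.011 = 72.066 g/mol.
%C = 72.066 / 112.190 × 100 = 64.24%.

64.24%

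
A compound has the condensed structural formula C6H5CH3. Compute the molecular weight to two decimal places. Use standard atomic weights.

Element totals:
  C: 7
  H: 8
Molecular formula: C7H8.
  M = 7(12.011) + 8(1.008)
    = 84.077 + 8.064 = 92.141

92.14 g/mol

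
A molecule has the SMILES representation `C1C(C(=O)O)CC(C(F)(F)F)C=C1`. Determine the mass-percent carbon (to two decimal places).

49.49%

Atom tally by fragment:
  cyclohexene ring core → C:6 H:10
  (− 2 ring H displaced by substituents)
  + COOH → C:1 H:1 O:2
  + CF3 → C:1 F:3
Element totals:
  C: 8
  H: 9
  F: 3
  O: 2
Molecular formula: C8H9F3O2.
Molar mass = 194.152 g/mol.
Mass from C: 8 × 12.011 = 96.088 g/mol.
%C = 96.088 / 194.152 × 100 = 49.49%.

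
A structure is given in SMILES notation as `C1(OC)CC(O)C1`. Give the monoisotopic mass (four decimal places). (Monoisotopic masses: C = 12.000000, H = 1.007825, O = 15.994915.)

102.0681

Atom tally by fragment:
  cyclobutane ring core → C:4 H:8
  (− 2 ring H displaced by substituents)
  + OCH3 → C:1 H:3 O:1
  + OH → O:1 H:1
Element totals:
  C: 5
  H: 10
  O: 2
Molecular formula: C5H10O2.
  M = 5(12.0) + 10(1.007825) + 2(15.994915)
    = 60.000000 + 10.078250 + 31.989830 = 102.068080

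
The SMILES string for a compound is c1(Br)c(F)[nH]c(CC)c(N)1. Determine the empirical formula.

C6H8BrFN2

Atom tally by fragment:
  pyrrole ring core → C:4 H:5 N:1
  (− 4 ring H displaced by substituents)
  + Br → Br:1
  + F → F:1
  + C2H5 → C:2 H:5
  + NH2 → N:1 H:2
Element totals:
  C: 6
  H: 8
  Br: 1
  F: 1
  N: 2
Molecular formula: C6H8BrFN2.
gcd of subscripts (1, 6, 1, 8, 2) = 1, so the empirical formula equals the molecular formula.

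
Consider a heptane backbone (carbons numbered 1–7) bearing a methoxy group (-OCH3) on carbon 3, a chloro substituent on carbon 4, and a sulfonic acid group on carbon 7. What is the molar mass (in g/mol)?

Atom tally by fragment:
  CH3 → C:1 H:3
  CH2 → C:1 H:2
  CH(OCH3) → C:2 H:4 O:1
  CH(Cl) → C:1 H:1 Cl:1
  CH2 → C:1 H:2
  CH2 → C:1 H:2
  CH2SO3H → C:1 H:3 S:1 O:3
Element totals:
  C: 8
  H: 17
  Cl: 1
  O: 4
  S: 1
Molecular formula: C8H17ClO4S.
  M = 8(12.011) + 17(1.008) + 35.45 + 4(15.999) + 32.06
    = 96.088 + 17.136 + 35.450 + 63.996 + 32.060 = 244.730

244.73 g/mol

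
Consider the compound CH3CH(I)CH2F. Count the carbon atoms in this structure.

Atom tally by fragment:
  CH3 → C:1 H:3
  CH(I) → C:1 H:1 I:1
  CH2F → C:1 H:2 F:1
Element totals:
  C: 3
  H: 6
  F: 1
  I: 1

3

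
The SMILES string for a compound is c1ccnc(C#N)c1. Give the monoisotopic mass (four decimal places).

Atom tally by fragment:
  pyridine ring core → C:5 H:5 N:1
  (− 1 ring H displaced by substituents)
  + CN → C:1 N:1
Element totals:
  C: 6
  H: 4
  N: 2
Molecular formula: C6H4N2.
  M = 6(12.0) + 4(1.007825) + 2(14.003074)
    = 72.000000 + 4.031300 + 28.006148 = 104.037448

104.0374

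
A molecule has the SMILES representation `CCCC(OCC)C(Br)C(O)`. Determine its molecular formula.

C8H17BrO2

Atom tally by fragment:
  CH3 → C:1 H:3
  CH2 → C:1 H:2
  CH2 → C:1 H:2
  CH(OC2H5) → C:3 H:6 O:1
  CH(Br) → C:1 H:1 Br:1
  CH2OH → C:1 H:3 O:1
Element totals:
  C: 8
  H: 17
  Br: 1
  O: 2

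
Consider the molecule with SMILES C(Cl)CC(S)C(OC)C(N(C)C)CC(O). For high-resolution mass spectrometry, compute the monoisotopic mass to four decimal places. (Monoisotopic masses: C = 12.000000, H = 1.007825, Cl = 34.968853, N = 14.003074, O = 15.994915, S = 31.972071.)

255.1060

Atom tally by fragment:
  ClCH2 → C:1 H:2 Cl:1
  CH2 → C:1 H:2
  CH(SH) → C:1 H:2 S:1
  CH(OCH3) → C:2 H:4 O:1
  CH(N(CH3)2) → C:3 H:7 N:1
  CH2 → C:1 H:2
  CH2OH → C:1 H:3 O:1
Element totals:
  C: 10
  H: 22
  Cl: 1
  N: 1
  O: 2
  S: 1
Molecular formula: C10H22ClNO2S.
  M = 10(12.0) + 22(1.007825) + 34.968853 + 14.003074 + 2(15.994915) + 31.972071
    = 120.000000 + 22.172150 + 34.968853 + 14.003074 + 31.989830 + 31.972071 = 255.105978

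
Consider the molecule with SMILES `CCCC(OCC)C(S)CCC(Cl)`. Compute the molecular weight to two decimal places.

Atom tally by fragment:
  CH3 → C:1 H:3
  CH2 → C:1 H:2
  CH2 → C:1 H:2
  CH(OC2H5) → C:3 H:6 O:1
  CH(SH) → C:1 H:2 S:1
  CH2 → C:1 H:2
  CH2 → C:1 H:2
  CH2Cl → C:1 H:2 Cl:1
Element totals:
  C: 10
  H: 21
  Cl: 1
  O: 1
  S: 1
Molecular formula: C10H21ClOS.
  M = 10(12.011) + 21(1.008) + 35.45 + 15.999 + 32.06
    = 120.110 + 21.168 + 35.450 + 15.999 + 32.060 = 224.787

224.79 g/mol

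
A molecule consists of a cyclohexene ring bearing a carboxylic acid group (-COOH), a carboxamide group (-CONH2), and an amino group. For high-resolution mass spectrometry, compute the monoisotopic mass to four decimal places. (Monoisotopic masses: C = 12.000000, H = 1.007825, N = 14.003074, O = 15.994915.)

184.0848

Atom tally by fragment:
  cyclohexene ring core → C:6 H:10
  (− 3 ring H displaced by substituents)
  + COOH → C:1 H:1 O:2
  + CONH2 → C:1 H:2 O:1 N:1
  + NH2 → N:1 H:2
Element totals:
  C: 8
  H: 12
  N: 2
  O: 3
Molecular formula: C8H12N2O3.
  M = 8(12.0) + 12(1.007825) + 2(14.003074) + 3(15.994915)
    = 96.000000 + 12.093900 + 28.006148 + 47.984745 = 184.084793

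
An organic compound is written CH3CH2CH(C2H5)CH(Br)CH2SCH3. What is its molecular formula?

Element totals:
  C: 8
  H: 17
  Br: 1
  S: 1

C8H17BrS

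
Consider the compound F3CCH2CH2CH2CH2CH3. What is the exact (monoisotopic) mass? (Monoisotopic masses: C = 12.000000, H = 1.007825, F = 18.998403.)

140.0813

Atom tally by fragment:
  F3CCH2 → C:2 H:2 F:3
  CH2 → C:1 H:2
  CH2 → C:1 H:2
  CH2 → C:1 H:2
  CH3 → C:1 H:3
Element totals:
  C: 6
  H: 11
  F: 3
Molecular formula: C6H11F3.
  M = 6(12.0) + 11(1.007825) + 3(18.998403)
    = 72.000000 + 11.086075 + 56.995209 = 140.081284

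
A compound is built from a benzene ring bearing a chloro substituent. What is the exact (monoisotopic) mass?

Atom tally by fragment:
  benzene ring core → C:6 H:6
  (− 1 ring H displaced by substituents)
  + Cl → Cl:1
Element totals:
  C: 6
  H: 5
  Cl: 1
Molecular formula: C6H5Cl.
  M = 6(12.0) + 5(1.007825) + 34.968853
    = 72.000000 + 5.039125 + 34.968853 = 112.007978

112.0080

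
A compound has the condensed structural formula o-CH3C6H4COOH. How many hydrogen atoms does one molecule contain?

Atom tally by fragment:
  benzene ring core → C:6 H:6
  (− 2 ring H displaced by substituents)
  + CH3 → C:1 H:3
  + COOH → C:1 H:1 O:2
Element totals:
  C: 8
  H: 8
  O: 2

8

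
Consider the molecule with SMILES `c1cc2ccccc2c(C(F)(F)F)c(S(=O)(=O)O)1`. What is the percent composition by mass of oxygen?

Atom tally by fragment:
  naphthalene ring system core → C:10 H:8
  (− 2 ring H displaced by substituents)
  + CF3 → C:1 F:3
  + SO3H → S:1 O:3 H:1
Element totals:
  C: 11
  H: 7
  F: 3
  O: 3
  S: 1
Molecular formula: C11H7F3O3S.
Molar mass = 276.228 g/mol.
Mass from O: 3 × 15.999 = 47.997 g/mol.
%O = 47.997 / 276.228 × 100 = 17.38%.

17.38%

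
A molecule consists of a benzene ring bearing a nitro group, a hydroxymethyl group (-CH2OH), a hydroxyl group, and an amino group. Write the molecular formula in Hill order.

C7H8N2O4

Atom tally by fragment:
  benzene ring core → C:6 H:6
  (− 4 ring H displaced by substituents)
  + NO2 → N:1 O:2
  + CH2OH → C:1 H:3 O:1
  + OH → O:1 H:1
  + NH2 → N:1 H:2
Element totals:
  C: 7
  H: 8
  N: 2
  O: 4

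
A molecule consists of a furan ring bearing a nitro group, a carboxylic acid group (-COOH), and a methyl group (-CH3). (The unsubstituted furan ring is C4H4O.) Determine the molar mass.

171.11 g/mol

Atom tally by fragment:
  furan ring core → C:4 H:4 O:1
  (− 3 ring H displaced by substituents)
  + NO2 → N:1 O:2
  + COOH → C:1 H:1 O:2
  + CH3 → C:1 H:3
Element totals:
  C: 6
  H: 5
  N: 1
  O: 5
Molecular formula: C6H5NO5.
  M = 6(12.011) + 5(1.008) + 14.007 + 5(15.999)
    = 72.066 + 5.040 + 14.007 + 79.995 = 171.108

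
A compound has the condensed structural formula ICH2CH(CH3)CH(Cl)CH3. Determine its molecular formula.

C5H10ClI

Atom tally by fragment:
  ICH2 → C:1 H:2 I:1
  CH(CH3) → C:2 H:4
  CH(Cl) → C:1 H:1 Cl:1
  CH3 → C:1 H:3
Element totals:
  C: 5
  H: 10
  Cl: 1
  I: 1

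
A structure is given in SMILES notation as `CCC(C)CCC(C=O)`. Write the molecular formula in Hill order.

C8H16O

Atom tally by fragment:
  CH3 → C:1 H:3
  CH2 → C:1 H:2
  CH(CH3) → C:2 H:4
  CH2 → C:1 H:2
  CH2 → C:1 H:2
  CH2CHO → C:2 H:3 O:1
Element totals:
  C: 8
  H: 16
  O: 1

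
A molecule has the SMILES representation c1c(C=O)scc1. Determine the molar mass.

112.15 g/mol

Atom tally by fragment:
  thiophene ring core → C:4 H:4 S:1
  (− 1 ring H displaced by substituents)
  + CHO → C:1 H:1 O:1
Element totals:
  C: 5
  H: 4
  O: 1
  S: 1
Molecular formula: C5H4OS.
  M = 5(12.011) + 4(1.008) + 15.999 + 32.06
    = 60.055 + 4.032 + 15.999 + 32.060 = 112.146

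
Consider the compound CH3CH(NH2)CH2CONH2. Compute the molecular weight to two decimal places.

Element totals:
  C: 4
  H: 10
  N: 2
  O: 1
Molecular formula: C4H10N2O.
  M = 4(12.011) + 10(1.008) + 2(14.007) + 15.999
    = 48.044 + 10.080 + 28.014 + 15.999 = 102.137

102.14 g/mol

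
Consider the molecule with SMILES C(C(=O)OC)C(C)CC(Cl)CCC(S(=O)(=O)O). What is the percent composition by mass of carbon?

41.88%

Atom tally by fragment:
  CH3OOCCH2 → C:3 H:5 O:2
  CH(CH3) → C:2 H:4
  CH2 → C:1 H:2
  CH(Cl) → C:1 H:1 Cl:1
  CH2 → C:1 H:2
  CH2 → C:1 H:2
  CH2SO3H → C:1 H:3 S:1 O:3
Element totals:
  C: 10
  H: 19
  Cl: 1
  O: 5
  S: 1
Molecular formula: C10H19ClO5S.
Molar mass = 286.767 g/mol.
Mass from C: 10 × 12.011 = 120.110 g/mol.
%C = 120.110 / 286.767 × 100 = 41.88%.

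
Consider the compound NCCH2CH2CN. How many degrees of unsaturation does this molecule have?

Element totals:
  C: 4
  H: 4
  N: 2
Molecular formula: C4H4N2.
DoU = (2C + 2 + N − H − X) / 2 = (2·4 + 2 + 2 − 4 − 0) / 2 = 4.

4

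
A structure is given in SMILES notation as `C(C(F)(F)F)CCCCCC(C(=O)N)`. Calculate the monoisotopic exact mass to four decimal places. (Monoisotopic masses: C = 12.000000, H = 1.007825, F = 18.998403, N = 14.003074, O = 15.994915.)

Atom tally by fragment:
  F3CCH2 → C:2 H:2 F:3
  CH2 → C:1 H:2
  CH2 → C:1 H:2
  CH2 → C:1 H:2
  CH2 → C:1 H:2
  CH2 → C:1 H:2
  CH2CONH2 → C:2 H:4 O:1 N:1
Element totals:
  C: 9
  H: 16
  F: 3
  N: 1
  O: 1
Molecular formula: C9H16F3NO.
  M = 9(12.0) + 16(1.007825) + 3(18.998403) + 14.003074 + 15.994915
    = 108.000000 + 16.125200 + 56.995209 + 14.003074 + 15.994915 = 211.118398

211.1184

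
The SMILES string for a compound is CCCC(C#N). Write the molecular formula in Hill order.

C5H9N

Atom tally by fragment:
  CH3 → C:1 H:3
  CH2 → C:1 H:2
  CH2 → C:1 H:2
  CH2CN → C:2 H:2 N:1
Element totals:
  C: 5
  H: 9
  N: 1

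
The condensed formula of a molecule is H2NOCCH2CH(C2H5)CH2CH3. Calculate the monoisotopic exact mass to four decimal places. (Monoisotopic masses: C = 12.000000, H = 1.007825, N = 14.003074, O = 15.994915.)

129.1154

Atom tally by fragment:
  H2NOCCH2 → C:2 H:4 O:1 N:1
  CH(C2H5) → C:3 H:6
  CH2 → C:1 H:2
  CH3 → C:1 H:3
Element totals:
  C: 7
  H: 15
  N: 1
  O: 1
Molecular formula: C7H15NO.
  M = 7(12.0) + 15(1.007825) + 14.003074 + 15.994915
    = 84.000000 + 15.117375 + 14.003074 + 15.994915 = 129.115364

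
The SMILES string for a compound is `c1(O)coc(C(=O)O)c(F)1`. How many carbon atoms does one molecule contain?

5

Atom tally by fragment:
  furan ring core → C:4 H:4 O:1
  (− 3 ring H displaced by substituents)
  + OH → O:1 H:1
  + COOH → C:1 H:1 O:2
  + F → F:1
Element totals:
  C: 5
  H: 3
  F: 1
  O: 4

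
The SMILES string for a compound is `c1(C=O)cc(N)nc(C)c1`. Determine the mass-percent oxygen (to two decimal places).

11.75%

Atom tally by fragment:
  pyridine ring core → C:5 H:5 N:1
  (− 3 ring H displaced by substituents)
  + CHO → C:1 H:1 O:1
  + NH2 → N:1 H:2
  + CH3 → C:1 H:3
Element totals:
  C: 7
  H: 8
  N: 2
  O: 1
Molecular formula: C7H8N2O.
Molar mass = 136.154 g/mol.
Mass from O: 1 × 15.999 = 15.999 g/mol.
%O = 15.999 / 136.154 × 100 = 11.75%.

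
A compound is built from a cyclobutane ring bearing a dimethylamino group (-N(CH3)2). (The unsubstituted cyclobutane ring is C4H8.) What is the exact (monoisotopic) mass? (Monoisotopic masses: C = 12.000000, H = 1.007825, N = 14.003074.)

99.1048

Atom tally by fragment:
  cyclobutane ring core → C:4 H:8
  (− 1 ring H displaced by substituents)
  + N(CH3)2 → N:1 C:2 H:6
Element totals:
  C: 6
  H: 13
  N: 1
Molecular formula: C6H13N.
  M = 6(12.0) + 13(1.007825) + 14.003074
    = 72.000000 + 13.101725 + 14.003074 = 99.104799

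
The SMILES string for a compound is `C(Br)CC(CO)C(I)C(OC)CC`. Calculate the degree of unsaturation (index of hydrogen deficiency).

Atom tally by fragment:
  BrCH2 → C:1 H:2 Br:1
  CH2 → C:1 H:2
  CH(CH2OH) → C:2 H:4 O:1
  CH(I) → C:1 H:1 I:1
  CH(OCH3) → C:2 H:4 O:1
  CH2 → C:1 H:2
  CH3 → C:1 H:3
Element totals:
  C: 9
  H: 18
  Br: 1
  I: 1
  O: 2
Molecular formula: C9H18BrIO2.
DoU = (2C + 2 + N − H − X) / 2 = (2·9 + 2 + 0 − 18 − 2) / 2 = 0.

0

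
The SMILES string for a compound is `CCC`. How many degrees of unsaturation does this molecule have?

Atom tally by fragment:
  CH3 → C:1 H:3
  CH2 → C:1 H:2
  CH3 → C:1 H:3
Element totals:
  C: 3
  H: 8
Molecular formula: C3H8.
DoU = (2C + 2 + N − H − X) / 2 = (2·3 + 2 + 0 − 8 − 0) / 2 = 0.

0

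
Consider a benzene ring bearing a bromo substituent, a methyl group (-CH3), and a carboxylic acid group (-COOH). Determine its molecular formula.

C8H7BrO2

Atom tally by fragment:
  benzene ring core → C:6 H:6
  (− 3 ring H displaced by substituents)
  + Br → Br:1
  + CH3 → C:1 H:3
  + COOH → C:1 H:1 O:2
Element totals:
  C: 8
  H: 7
  Br: 1
  O: 2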